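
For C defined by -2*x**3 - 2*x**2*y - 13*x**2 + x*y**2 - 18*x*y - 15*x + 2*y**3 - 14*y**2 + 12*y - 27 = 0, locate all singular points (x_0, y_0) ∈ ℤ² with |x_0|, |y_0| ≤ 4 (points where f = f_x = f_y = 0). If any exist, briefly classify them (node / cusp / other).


Singular points: {(-3, 3)}; classification: node.

Compute partial derivatives:
  f_x = -6*x**2 - 4*x*y - 26*x + y**2 - 18*y - 15.
  f_y = -2*x**2 + 2*x*y - 18*x + 6*y**2 - 28*y + 12.
Scan x_0 ∈ {−4, ..., 4}. For each x_0, f_y(x_0, y) is a polynomial in y; find its integer roots y ∈ {−4, ..., 4}, then test f_x and f at those candidates.
  x = -4: f_y(-4, y) = 6*y**2 - 36*y + 52; no integer root y with |y| ≤ 4.
  x = -3: f_y(-3, y) = 6*y**2 - 34*y + 48; vanishes at y ∈ {3}. (-3, 3): f_x = 0, f = 0 — SINGULAR.
  x = -2: f_y(-2, y) = 6*y**2 - 32*y + 40; vanishes at y ∈ {2}. (-2, 2): f_x = -3 ≠ 0.
  x = -1: f_y(-1, y) = 6*y**2 - 30*y + 28; no integer root y with |y| ≤ 4.
  x = 0: f_y(0, y) = 6*y**2 - 28*y + 12; no integer root y with |y| ≤ 4.
  x = 1: f_y(1, y) = 6*y**2 - 26*y - 8; no integer root y with |y| ≤ 4.
  x = 2: f_y(2, y) = 6*y**2 - 24*y - 32; no integer root y with |y| ≤ 4.
  x = 3: f_y(3, y) = 6*y**2 - 22*y - 60; no integer root y with |y| ≤ 4.
  x = 4: f_y(4, y) = 6*y**2 - 20*y - 92; no integer root y with |y| ≤ 4.
Only singular point on the grid: (-3, 3).
Classify: substitute x = -3 + u, y = 3 + v and expand: f = -2*u**3 - 2*u**2*v - u**2 + u*v**2 + 2*v**3 + v**2.
No constant or linear terms (consistent with a singular point). Quadratic part: -u**2 + v**2. Cubic part: -2*u**3 - 2*u**2*v + u*v**2 + 2*v**3.
The quadratic part v**2 - u**2 = (v − u)(v + u) splits into two distinct linear factors, so there are two distinct tangent lines y − 3 = ±(x − -3) — this is a node (ordinary double point).
Classification: node.


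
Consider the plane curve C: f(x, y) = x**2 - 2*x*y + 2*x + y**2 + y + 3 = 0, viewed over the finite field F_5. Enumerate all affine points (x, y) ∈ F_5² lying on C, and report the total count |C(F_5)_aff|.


Affine F_5-points: {(0, 1), (0, 3), (2, 4), (4, 3), (4, 4)}; count = 5.

For each of the 25 pairs (x, y) ∈ F_5², evaluate f(x, y) mod 5. Record the zeros.
  x = 0: [0↦3, 1↦0, 2↦4, 3↦0, 4↦3]  zeros at y ∈ {1, 3}
  x = 1: [0↦1, 1↦1, 2↦3, 3↦2, 4↦3]  zeros at y ∈ ∅
  x = 2: [0↦1, 1↦4, 2↦4, 3↦1, 4↦0]  zeros at y ∈ {4}
  x = 3: [0↦3, 1↦4, 2↦2, 3↦2, 4↦4]  zeros at y ∈ ∅
  x = 4: [0↦2, 1↦1, 2↦2, 3↦0, 4↦0]  zeros at y ∈ {3, 4}
Collecting zeros: affine points = {(0, 1), (0, 3), (2, 4), (4, 3), (4, 4)}.
Total count |C(F_5)_aff| = 5.


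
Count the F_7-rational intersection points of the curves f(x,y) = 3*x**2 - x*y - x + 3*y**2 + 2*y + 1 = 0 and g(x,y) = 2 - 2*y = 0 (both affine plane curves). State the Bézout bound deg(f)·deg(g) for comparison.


Common zeros: {(1, 1), (2, 1)}; count = 2; Bézout bound = 2.

deg(f) = 2, deg(g) = 1, so Bézout bound = 2.
Scan x ∈ F_7. For each x, list the y ∈ F_7 with f(x, y) ≡ 0 and those with g(x, y) ≡ 0 (mod 7); the common zeros in that column are the intersection.
  x = 0: f ≡ 0 at y ∈ ∅; g ≡ 0 at y ∈ {1}; common: ∅.
  x = 1: f ≡ 0 at y ∈ {1}; g ≡ 0 at y ∈ {1}; common: {1}.
  x = 2: f ≡ 0 at y ∈ {1, 6}; g ≡ 0 at y ∈ {1}; common: {1}.
  x = 3: f ≡ 0 at y ∈ {2, 3}; g ≡ 0 at y ∈ {1}; common: ∅.
  x = 4: f ≡ 0 at y ∈ ∅; g ≡ 0 at y ∈ {1}; common: ∅.
  x = 5: f ≡ 0 at y ∈ {2, 6}; g ≡ 0 at y ∈ {1}; common: ∅.
  x = 6: f ≡ 0 at y ∈ ∅; g ≡ 0 at y ∈ {1}; common: ∅.
Collecting: common zeros = {(1, 1), (2, 1)}, so the count is 2.
Comparison with the Bézout bound: 2 ≤ 2 = deg(f)·deg(g), as expected for curves with no common component (the bound is attained).


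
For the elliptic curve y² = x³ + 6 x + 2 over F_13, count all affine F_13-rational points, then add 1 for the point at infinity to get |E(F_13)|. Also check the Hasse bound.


Affine points = {(1, 3), (1, 10), (2, 3), (2, 10), (4, 5), (4, 8), (5, 1), (5, 12), (7, 6), (7, 7), (8, 4), (8, 9), (10, 3), (10, 10)}; affine count = 14; |E(F_13)| = 15.

Discriminant check: Δ ∝ 4a³ + 27b² = 4·6³ + 27·2² = 4·216 + 27·4 ≡ 10 (mod 13). Nonzero ⇒ E is nonsingular.
For each x ∈ F_13, compute rhs = x³ + 6·x + 2 mod 13, then count y ∈ F_13 with y² ≡ rhs.
  x = 0: rhs = 2, matching y values: none (0 points).
  x = 1: rhs = 9, matching y values: 3, 10 (2 points).
  x = 2: rhs = 9, matching y values: 3, 10 (2 points).
  x = 3: rhs = 8, matching y values: none (0 points).
  x = 4: rhs = 12, matching y values: 5, 8 (2 points).
  x = 5: rhs = 1, matching y values: 1, 12 (2 points).
  x = 6: rhs = 7, matching y values: none (0 points).
  x = 7: rhs = 10, matching y values: 6, 7 (2 points).
  x = 8: rhs = 3, matching y values: 4, 9 (2 points).
  x = 9: rhs = 5, matching y values: none (0 points).
  x = 10: rhs = 9, matching y values: 3, 10 (2 points).
  x = 11: rhs = 8, matching y values: none (0 points).
  x = 12: rhs = 8, matching y values: none (0 points).
Total affine count: 14.
Full point count |E(F_13)| = 14 + 1 = 15.
Hasse bound: |15 − (13+1)| = |1| = 1 ≤ 2√13 ≈ 7.2111 ✓.


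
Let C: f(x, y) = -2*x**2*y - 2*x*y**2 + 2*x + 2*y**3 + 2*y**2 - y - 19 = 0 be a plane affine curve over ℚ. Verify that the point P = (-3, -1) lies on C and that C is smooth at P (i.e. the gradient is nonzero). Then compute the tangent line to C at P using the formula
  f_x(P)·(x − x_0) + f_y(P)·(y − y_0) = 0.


Tangent line at P: -12*x - 29*y - 65 = 0.

Step 1: f(-3, -1) = 0, so P lies on C.
Step 2: partial derivatives
  f_x(x, y) = -4*x*y - 2*y**2 + 2, f_y(x, y) = -2*x**2 - 4*x*y + 6*y**2 + 4*y - 1.
  f_x(P) = -12, f_y(P) = -29 (gradient nonzero, so P is smooth).
Step 3: tangent line at P: -12·(x − -3) + -29·(y − -1) = 0.
Expanding: -12*x - 29*y - 65 = 0.


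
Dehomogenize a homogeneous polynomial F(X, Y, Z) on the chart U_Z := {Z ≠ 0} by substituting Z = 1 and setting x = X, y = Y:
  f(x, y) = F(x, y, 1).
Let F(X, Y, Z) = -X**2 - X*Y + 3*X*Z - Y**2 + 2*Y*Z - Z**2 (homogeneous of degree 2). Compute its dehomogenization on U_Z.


f(x, y) = -x**2 - x*y + 3*x - y**2 + 2*y - 1

On U_Z we set Z = 1. Each monomial c·X^i·Y^j·Z^k in F becomes c·x^i·y^j·1^k = c·x^i·y^j.
Substituting Z = 1: F(X, Y, 1) = -x**2 - x*y + 3*x - y**2 + 2*y - 1.
Note: deg(f) ≤ deg(F) = 2; strict inequality happens when F is divisible by Z (lost terms).


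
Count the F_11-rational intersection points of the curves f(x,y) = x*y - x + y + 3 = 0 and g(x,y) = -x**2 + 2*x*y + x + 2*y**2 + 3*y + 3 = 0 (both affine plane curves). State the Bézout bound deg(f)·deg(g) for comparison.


Common zeros: {(1, 10), (6, 2), (8, 3)}; count = 3; Bézout bound = 4.

deg(f) = 2, deg(g) = 2, so Bézout bound = 4.
Scan x ∈ F_11. For each x, list the y ∈ F_11 with f(x, y) ≡ 0 and those with g(x, y) ≡ 0 (mod 11); the common zeros in that column are the intersection.
  x = 0: f ≡ 0 at y ∈ {8}; g ≡ 0 at y ∈ ∅; common: ∅.
  x = 1: f ≡ 0 at y ∈ {10}; g ≡ 0 at y ∈ {4, 10}; common: {10}.
  x = 2: f ≡ 0 at y ∈ {7}; g ≡ 0 at y ∈ ∅; common: ∅.
  x = 3: f ≡ 0 at y ∈ {0}; g ≡ 0 at y ∈ ∅; common: ∅.
  x = 4: f ≡ 0 at y ∈ {9}; g ≡ 0 at y ∈ ∅; common: ∅.
  x = 5: f ≡ 0 at y ∈ {4}; g ≡ 0 at y ∈ ∅; common: ∅.
  x = 6: f ≡ 0 at y ∈ {2}; g ≡ 0 at y ∈ {2, 7}; common: {2}.
  x = 7: f ≡ 0 at y ∈ {6}; g ≡ 0 at y ∈ ∅; common: ∅.
  x = 8: f ≡ 0 at y ∈ {3}; g ≡ 0 at y ∈ {3, 4}; common: {3}.
  x = 9: f ≡ 0 at y ∈ {5}; g ≡ 0 at y ∈ {7, 10}; common: ∅.
  x = 10: f ≡ 0 at y ∈ ∅; g ≡ 0 at y ∈ {2, 3}; common: ∅.
Collecting: common zeros = {(1, 10), (6, 2), (8, 3)}, so the count is 3.
Comparison with the Bézout bound: 3 ≤ 4 = deg(f)·deg(g), as expected for curves with no common component (the affine F_11-count falls short of the bound because intersections may lie at infinity, over extension fields, or carry multiplicity).


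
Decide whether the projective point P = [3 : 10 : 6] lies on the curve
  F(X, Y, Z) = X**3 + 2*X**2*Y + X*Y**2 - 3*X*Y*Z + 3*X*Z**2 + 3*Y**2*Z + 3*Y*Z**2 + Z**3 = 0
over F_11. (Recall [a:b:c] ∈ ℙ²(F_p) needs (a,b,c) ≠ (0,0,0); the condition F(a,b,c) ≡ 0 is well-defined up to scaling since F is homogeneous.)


F(3,10,6) ≡ 10 (mod 11); P is NOT on the curve.

Evaluate F(3, 10, 6) term-by-term (mod 11).
  X**3 ↦ 1·27·1·1 = 27
  2*X**2*Y ↦ 2·9·10·1 = 180
  X*Y**2 ↦ 1·3·100·1 = 300
  -3*X*Y*Z ↦ -3·3·10·6 = -540
  3*X*Z**2 ↦ 3·3·1·36 = 324
  3*Y**2*Z ↦ 3·1·100·6 = 1800
  3*Y*Z**2 ↦ 3·1·10·36 = 1080
  Z**3 ↦ 1·1·1·216 = 216
Sum: F(3, 10, 6) = (27) + (180) + (300) + (-540) + (324) + (1800) + (1080) + (216) = 3387.
Reducing mod 11: 3387 ≡ 10 (mod 11).
Since F(a, b, c) ≡ 10 ≠ 0 (mod 11), P does NOT lie on the curve.


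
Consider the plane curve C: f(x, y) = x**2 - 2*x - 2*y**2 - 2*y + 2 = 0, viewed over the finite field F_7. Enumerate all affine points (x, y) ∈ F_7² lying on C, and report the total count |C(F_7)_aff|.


Affine F_7-points: {(3, 2), (3, 4), (4, 3), (5, 3), (6, 2), (6, 4)}; count = 6.

For each of the 49 pairs (x, y) ∈ F_7², evaluate f(x, y) mod 7. Record the zeros.
  x = 0: [0↦2, 1↦5, 2↦4, 3↦6, 4↦4, 5↦5, 6↦2]  zeros at y ∈ ∅
  x = 1: [0↦1, 1↦4, 2↦3, 3↦5, 4↦3, 5↦4, 6↦1]  zeros at y ∈ ∅
  x = 2: [0↦2, 1↦5, 2↦4, 3↦6, 4↦4, 5↦5, 6↦2]  zeros at y ∈ ∅
  x = 3: [0↦5, 1↦1, 2↦0, 3↦2, 4↦0, 5↦1, 6↦5]  zeros at y ∈ {2, 4}
  x = 4: [0↦3, 1↦6, 2↦5, 3↦0, 4↦5, 5↦6, 6↦3]  zeros at y ∈ {3}
  x = 5: [0↦3, 1↦6, 2↦5, 3↦0, 4↦5, 5↦6, 6↦3]  zeros at y ∈ {3}
  x = 6: [0↦5, 1↦1, 2↦0, 3↦2, 4↦0, 5↦1, 6↦5]  zeros at y ∈ {2, 4}
Collecting zeros: affine points = {(3, 2), (3, 4), (4, 3), (5, 3), (6, 2), (6, 4)}.
Total count |C(F_7)_aff| = 6.


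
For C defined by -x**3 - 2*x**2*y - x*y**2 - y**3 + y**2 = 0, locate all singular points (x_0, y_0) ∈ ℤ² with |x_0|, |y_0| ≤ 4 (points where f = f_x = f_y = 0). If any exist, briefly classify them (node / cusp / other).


Singular points: {(0, 0)}; classification: cusp.

Compute partial derivatives:
  f_x = -3*x**2 - 4*x*y - y**2.
  f_y = -2*x**2 - 2*x*y - 3*y**2 + 2*y.
Scan x_0 ∈ {−4, ..., 4}. For each x_0, f_y(x_0, y) is a polynomial in y; find its integer roots y ∈ {−4, ..., 4}, then test f_x and f at those candidates.
  x = -4: f_y(-4, y) = -3*y**2 + 10*y - 32; no integer root y with |y| ≤ 4.
  x = -3: f_y(-3, y) = -3*y**2 + 8*y - 18; no integer root y with |y| ≤ 4.
  x = -2: f_y(-2, y) = -3*y**2 + 6*y - 8; no integer root y with |y| ≤ 4.
  x = -1: f_y(-1, y) = -3*y**2 + 4*y - 2; no integer root y with |y| ≤ 4.
  x = 0: f_y(0, y) = -3*y**2 + 2*y; vanishes at y ∈ {0}. (0, 0): f_x = 0, f = 0 — SINGULAR.
  x = 1: f_y(1, y) = -3*y**2 - 2; no integer root y with |y| ≤ 4.
  x = 2: f_y(2, y) = -3*y**2 - 2*y - 8; no integer root y with |y| ≤ 4.
  x = 3: f_y(3, y) = -3*y**2 - 4*y - 18; no integer root y with |y| ≤ 4.
  x = 4: f_y(4, y) = -3*y**2 - 6*y - 32; no integer root y with |y| ≤ 4.
Only singular point on the grid: (0, 0).
Classify: substitute x = 0 + u, y = 0 + v and expand: f = -u**3 - 2*u**2*v - u*v**2 - v**3 + v**2.
No constant or linear terms (consistent with a singular point). Quadratic part: v**2. Cubic part: -u**3 - 2*u**2*v - u*v**2 - v**3.
The quadratic part v**2 is a perfect square, so there is a single (double) tangent line v = 0, i.e. y = 0. Restricting the cubic part to that line (v = 0) leaves -u**3 ≠ 0, so f is not divisible by v and the branch is v² ≈ u**3 to lowest order — this is a cusp.
Classification: cusp.


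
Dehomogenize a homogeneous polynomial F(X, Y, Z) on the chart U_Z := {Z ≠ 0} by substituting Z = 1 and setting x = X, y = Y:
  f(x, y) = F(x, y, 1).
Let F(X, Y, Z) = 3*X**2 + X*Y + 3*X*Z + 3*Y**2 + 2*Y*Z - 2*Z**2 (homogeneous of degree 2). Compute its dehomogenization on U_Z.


f(x, y) = 3*x**2 + x*y + 3*x + 3*y**2 + 2*y - 2

On U_Z we set Z = 1. Each monomial c·X^i·Y^j·Z^k in F becomes c·x^i·y^j·1^k = c·x^i·y^j.
Substituting Z = 1: F(X, Y, 1) = 3*x**2 + x*y + 3*x + 3*y**2 + 2*y - 2.
Note: deg(f) ≤ deg(F) = 2; strict inequality happens when F is divisible by Z (lost terms).


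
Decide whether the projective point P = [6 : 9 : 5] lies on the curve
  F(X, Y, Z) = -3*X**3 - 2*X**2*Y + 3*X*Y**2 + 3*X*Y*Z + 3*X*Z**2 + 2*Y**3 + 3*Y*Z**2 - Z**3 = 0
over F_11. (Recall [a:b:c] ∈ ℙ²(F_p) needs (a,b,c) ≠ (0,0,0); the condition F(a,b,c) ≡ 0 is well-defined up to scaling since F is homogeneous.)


F(6,9,5) ≡ 9 (mod 11); P is NOT on the curve.

Evaluate F(6, 9, 5) term-by-term (mod 11).
  -3*X**3 ↦ -3·216·1·1 = -648
  -2*X**2*Y ↦ -2·36·9·1 = -648
  3*X*Y**2 ↦ 3·6·81·1 = 1458
  3*X*Y*Z ↦ 3·6·9·5 = 810
  3*X*Z**2 ↦ 3·6·1·25 = 450
  2*Y**3 ↦ 2·1·729·1 = 1458
  3*Y*Z**2 ↦ 3·1·9·25 = 675
  -Z**3 ↦ -1·1·1·125 = -125
Sum: F(6, 9, 5) = (-648) + (-648) + (1458) + (810) + (450) + (1458) + (675) + (-125) = 3430.
Reducing mod 11: 3430 ≡ 9 (mod 11).
Since F(a, b, c) ≡ 9 ≠ 0 (mod 11), P does NOT lie on the curve.


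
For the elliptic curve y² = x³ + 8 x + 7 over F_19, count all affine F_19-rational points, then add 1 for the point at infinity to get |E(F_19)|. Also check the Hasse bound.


Affine points = {(0, 8), (0, 11), (1, 4), (1, 15), (3, 1), (3, 18), (5, 1), (5, 18), (6, 9), (6, 10), (7, 8), (7, 11), (10, 2), (10, 17), (11, 1), (11, 18), (12, 8), (12, 11), (13, 3), (13, 16), (15, 5), (15, 14), (18, 6), (18, 13)}; affine count = 24; |E(F_19)| = 25.

Discriminant check: Δ ∝ 4a³ + 27b² = 4·8³ + 27·7² = 4·512 + 27·49 ≡ 8 (mod 19). Nonzero ⇒ E is nonsingular.
For each x ∈ F_19, compute rhs = x³ + 8·x + 7 mod 19, then count y ∈ F_19 with y² ≡ rhs.
  x = 0: rhs = 7, matching y values: 8, 11 (2 points).
  x = 1: rhs = 16, matching y values: 4, 15 (2 points).
  x = 2: rhs = 12, matching y values: none (0 points).
  x = 3: rhs = 1, matching y values: 1, 18 (2 points).
  x = 4: rhs = 8, matching y values: none (0 points).
  x = 5: rhs = 1, matching y values: 1, 18 (2 points).
  x = 6: rhs = 5, matching y values: 9, 10 (2 points).
  x = 7: rhs = 7, matching y values: 8, 11 (2 points).
  x = 8: rhs = 13, matching y values: none (0 points).
  x = 9: rhs = 10, matching y values: none (0 points).
  x = 10: rhs = 4, matching y values: 2, 17 (2 points).
  x = 11: rhs = 1, matching y values: 1, 18 (2 points).
  x = 12: rhs = 7, matching y values: 8, 11 (2 points).
  x = 13: rhs = 9, matching y values: 3, 16 (2 points).
  x = 14: rhs = 13, matching y values: none (0 points).
  x = 15: rhs = 6, matching y values: 5, 14 (2 points).
  x = 16: rhs = 13, matching y values: none (0 points).
  x = 17: rhs = 2, matching y values: none (0 points).
  x = 18: rhs = 17, matching y values: 6, 13 (2 points).
Total affine count: 24.
Full point count |E(F_19)| = 24 + 1 = 25.
Hasse bound: |25 − (19+1)| = |5| = 5 ≤ 2√19 ≈ 8.7178 ✓.


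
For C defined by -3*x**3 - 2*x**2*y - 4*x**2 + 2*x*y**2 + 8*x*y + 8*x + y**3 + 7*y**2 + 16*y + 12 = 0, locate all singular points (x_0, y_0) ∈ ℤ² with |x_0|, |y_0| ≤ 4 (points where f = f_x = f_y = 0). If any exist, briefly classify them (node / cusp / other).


Singular points: {(0, -2)}; classification: cusp.

Compute partial derivatives:
  f_x = -9*x**2 - 4*x*y - 8*x + 2*y**2 + 8*y + 8.
  f_y = -2*x**2 + 4*x*y + 8*x + 3*y**2 + 14*y + 16.
Scan x_0 ∈ {−4, ..., 4}. For each x_0, f_y(x_0, y) is a polynomial in y; find its integer roots y ∈ {−4, ..., 4}, then test f_x and f at those candidates.
  x = -4: f_y(-4, y) = 3*y**2 - 2*y - 48; no integer root y with |y| ≤ 4.
  x = -3: f_y(-3, y) = 3*y**2 + 2*y - 26; no integer root y with |y| ≤ 4.
  x = -2: f_y(-2, y) = 3*y**2 + 6*y - 8; no integer root y with |y| ≤ 4.
  x = -1: f_y(-1, y) = 3*y**2 + 10*y + 6; no integer root y with |y| ≤ 4.
  x = 0: f_y(0, y) = 3*y**2 + 14*y + 16; vanishes at y ∈ {-2}. (0, -2): f_x = 0, f = 0 — SINGULAR.
  x = 1: f_y(1, y) = 3*y**2 + 18*y + 22; no integer root y with |y| ≤ 4.
  x = 2: f_y(2, y) = 3*y**2 + 22*y + 24; no integer root y with |y| ≤ 4.
  x = 3: f_y(3, y) = 3*y**2 + 26*y + 22; no integer root y with |y| ≤ 4.
  x = 4: f_y(4, y) = 3*y**2 + 30*y + 16; no integer root y with |y| ≤ 4.
Only singular point on the grid: (0, -2).
Classify: substitute x = 0 + u, y = -2 + v and expand: f = -3*u**3 - 2*u**2*v + 2*u*v**2 + v**3 + v**2.
No constant or linear terms (consistent with a singular point). Quadratic part: v**2. Cubic part: -3*u**3 - 2*u**2*v + 2*u*v**2 + v**3.
The quadratic part v**2 is a perfect square, so there is a single (double) tangent line v = 0, i.e. y = -2. Restricting the cubic part to that line (v = 0) leaves -3*u**3 ≠ 0, so f is not divisible by v and the branch is v² ≈ 3*u**3 to lowest order — this is a cusp.
Classification: cusp.


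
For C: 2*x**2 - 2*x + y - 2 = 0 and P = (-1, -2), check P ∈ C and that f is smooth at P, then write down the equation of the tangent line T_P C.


Tangent line at P: -6*x + y - 4 = 0.

Step 1: f(-1, -2) = 0, so P lies on C.
Step 2: partial derivatives
  f_x(x, y) = 4*x - 2, f_y(x, y) = 1.
  f_x(P) = -6, f_y(P) = 1 (gradient nonzero, so P is smooth).
Step 3: tangent line at P: -6·(x − -1) + 1·(y − -2) = 0.
Expanding: -6*x + y - 4 = 0.


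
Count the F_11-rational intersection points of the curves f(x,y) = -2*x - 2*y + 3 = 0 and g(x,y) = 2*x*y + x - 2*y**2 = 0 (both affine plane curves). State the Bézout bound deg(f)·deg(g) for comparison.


Common zeros: ∅; count = 0; Bézout bound = 2.

deg(f) = 1, deg(g) = 2, so Bézout bound = 2.
Scan x ∈ F_11. For each x, list the y ∈ F_11 with f(x, y) ≡ 0 and those with g(x, y) ≡ 0 (mod 11); the common zeros in that column are the intersection.
  x = 0: f ≡ 0 at y ∈ {7}; g ≡ 0 at y ∈ {0}; common: ∅.
  x = 1: f ≡ 0 at y ∈ {6}; g ≡ 0 at y ∈ {3, 9}; common: ∅.
  x = 2: f ≡ 0 at y ∈ {5}; g ≡ 0 at y ∈ ∅; common: ∅.
  x = 3: f ≡ 0 at y ∈ {4}; g ≡ 0 at y ∈ {6, 8}; common: ∅.
  x = 4: f ≡ 0 at y ∈ {3}; g ≡ 0 at y ∈ ∅; common: ∅.
  x = 5: f ≡ 0 at y ∈ {2}; g ≡ 0 at y ∈ ∅; common: ∅.
  x = 6: f ≡ 0 at y ∈ {1}; g ≡ 0 at y ∈ {2, 4}; common: ∅.
  x = 7: f ≡ 0 at y ∈ {0}; g ≡ 0 at y ∈ ∅; common: ∅.
  x = 8: f ≡ 0 at y ∈ {10}; g ≡ 0 at y ∈ {1, 7}; common: ∅.
  x = 9: f ≡ 0 at y ∈ {9}; g ≡ 0 at y ∈ {10}; common: ∅.
  x = 10: f ≡ 0 at y ∈ {8}; g ≡ 0 at y ∈ ∅; common: ∅.
Collecting: common zeros = ∅, so the count is 0.
Comparison with the Bézout bound: 0 ≤ 2 = deg(f)·deg(g), as expected for curves with no common component (the affine F_11-count falls short of the bound because intersections may lie at infinity, over extension fields, or carry multiplicity).


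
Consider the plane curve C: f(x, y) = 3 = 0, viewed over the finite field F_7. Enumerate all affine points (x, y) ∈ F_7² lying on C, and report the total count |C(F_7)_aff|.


Affine F_7-points: ∅; count = 0.

For each of the 49 pairs (x, y) ∈ F_7², evaluate f(x, y) mod 7. Record the zeros.
  x = 0: [0↦3, 1↦3, 2↦3, 3↦3, 4↦3, 5↦3, 6↦3]  zeros at y ∈ ∅
  x = 1: [0↦3, 1↦3, 2↦3, 3↦3, 4↦3, 5↦3, 6↦3]  zeros at y ∈ ∅
  x = 2: [0↦3, 1↦3, 2↦3, 3↦3, 4↦3, 5↦3, 6↦3]  zeros at y ∈ ∅
  x = 3: [0↦3, 1↦3, 2↦3, 3↦3, 4↦3, 5↦3, 6↦3]  zeros at y ∈ ∅
  x = 4: [0↦3, 1↦3, 2↦3, 3↦3, 4↦3, 5↦3, 6↦3]  zeros at y ∈ ∅
  x = 5: [0↦3, 1↦3, 2↦3, 3↦3, 4↦3, 5↦3, 6↦3]  zeros at y ∈ ∅
  x = 6: [0↦3, 1↦3, 2↦3, 3↦3, 4↦3, 5↦3, 6↦3]  zeros at y ∈ ∅
Collecting zeros: affine points = ∅.
Total count |C(F_7)_aff| = 0.


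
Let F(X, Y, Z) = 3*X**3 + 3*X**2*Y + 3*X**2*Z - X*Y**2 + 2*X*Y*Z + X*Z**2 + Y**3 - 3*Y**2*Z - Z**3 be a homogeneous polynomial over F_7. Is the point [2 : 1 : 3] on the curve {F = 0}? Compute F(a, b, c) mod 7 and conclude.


F(2,1,3) ≡ 2 (mod 7); P is NOT on the curve.

Evaluate F(2, 1, 3) term-by-term (mod 7).
  3*X**3 ↦ 3·8·1·1 = 24
  3*X**2*Y ↦ 3·4·1·1 = 12
  3*X**2*Z ↦ 3·4·1·3 = 36
  -X*Y**2 ↦ -1·2·1·1 = -2
  2*X*Y*Z ↦ 2·2·1·3 = 12
  X*Z**2 ↦ 1·2·1·9 = 18
  Y**3 ↦ 1·1·1·1 = 1
  -3*Y**2*Z ↦ -3·1·1·3 = -9
  -Z**3 ↦ -1·1·1·27 = -27
Sum: F(2, 1, 3) = (24) + (12) + (36) + (-2) + (12) + (18) + (1) + (-9) + (-27) = 65.
Reducing mod 7: 65 ≡ 2 (mod 7).
Since F(a, b, c) ≡ 2 ≠ 0 (mod 7), P does NOT lie on the curve.


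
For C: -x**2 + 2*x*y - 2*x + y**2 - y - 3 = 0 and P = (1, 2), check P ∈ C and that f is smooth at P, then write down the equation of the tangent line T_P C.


Tangent line at P: 5*y - 10 = 0.

Step 1: f(1, 2) = 0, so P lies on C.
Step 2: partial derivatives
  f_x(x, y) = -2*x + 2*y - 2, f_y(x, y) = 2*x + 2*y - 1.
  f_x(P) = 0, f_y(P) = 5 (gradient nonzero, so P is smooth).
Step 3: tangent line at P: 0·(x − 1) + 5·(y − 2) = 0.
Expanding: 5*y - 10 = 0.


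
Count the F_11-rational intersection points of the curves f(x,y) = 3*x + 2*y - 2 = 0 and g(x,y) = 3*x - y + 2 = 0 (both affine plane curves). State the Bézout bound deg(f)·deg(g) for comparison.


Common zeros: {(1, 5)}; count = 1; Bézout bound = 1.

deg(f) = 1, deg(g) = 1, so Bézout bound = 1.
Scan x ∈ F_11. For each x, list the y ∈ F_11 with f(x, y) ≡ 0 and those with g(x, y) ≡ 0 (mod 11); the common zeros in that column are the intersection.
  x = 0: f ≡ 0 at y ∈ {1}; g ≡ 0 at y ∈ {2}; common: ∅.
  x = 1: f ≡ 0 at y ∈ {5}; g ≡ 0 at y ∈ {5}; common: {5}.
  x = 2: f ≡ 0 at y ∈ {9}; g ≡ 0 at y ∈ {8}; common: ∅.
  x = 3: f ≡ 0 at y ∈ {2}; g ≡ 0 at y ∈ {0}; common: ∅.
  x = 4: f ≡ 0 at y ∈ {6}; g ≡ 0 at y ∈ {3}; common: ∅.
  x = 5: f ≡ 0 at y ∈ {10}; g ≡ 0 at y ∈ {6}; common: ∅.
  x = 6: f ≡ 0 at y ∈ {3}; g ≡ 0 at y ∈ {9}; common: ∅.
  x = 7: f ≡ 0 at y ∈ {7}; g ≡ 0 at y ∈ {1}; common: ∅.
  x = 8: f ≡ 0 at y ∈ {0}; g ≡ 0 at y ∈ {4}; common: ∅.
  x = 9: f ≡ 0 at y ∈ {4}; g ≡ 0 at y ∈ {7}; common: ∅.
  x = 10: f ≡ 0 at y ∈ {8}; g ≡ 0 at y ∈ {10}; common: ∅.
Collecting: common zeros = {(1, 5)}, so the count is 1.
Comparison with the Bézout bound: 1 ≤ 1 = deg(f)·deg(g), as expected for curves with no common component (the bound is attained).


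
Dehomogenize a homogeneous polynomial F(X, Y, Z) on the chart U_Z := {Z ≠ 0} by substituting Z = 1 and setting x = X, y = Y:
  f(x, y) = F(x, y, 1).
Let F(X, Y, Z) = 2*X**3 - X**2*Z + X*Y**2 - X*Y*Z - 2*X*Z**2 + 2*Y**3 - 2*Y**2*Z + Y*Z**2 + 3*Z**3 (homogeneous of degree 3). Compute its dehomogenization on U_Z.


f(x, y) = 2*x**3 - x**2 + x*y**2 - x*y - 2*x + 2*y**3 - 2*y**2 + y + 3

On U_Z we set Z = 1. Each monomial c·X^i·Y^j·Z^k in F becomes c·x^i·y^j·1^k = c·x^i·y^j.
Substituting Z = 1: F(X, Y, 1) = 2*x**3 - x**2 + x*y**2 - x*y - 2*x + 2*y**3 - 2*y**2 + y + 3.
Note: deg(f) ≤ deg(F) = 3; strict inequality happens when F is divisible by Z (lost terms).


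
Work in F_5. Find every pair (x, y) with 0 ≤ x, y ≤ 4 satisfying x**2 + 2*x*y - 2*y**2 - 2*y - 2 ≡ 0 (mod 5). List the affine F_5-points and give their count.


Affine F_5-points: {(2, 3)}; count = 1.

For each of the 25 pairs (x, y) ∈ F_5², evaluate f(x, y) mod 5. Record the zeros.
  x = 0: [0↦3, 1↦4, 2↦1, 3↦4, 4↦3]  zeros at y ∈ ∅
  x = 1: [0↦4, 1↦2, 2↦1, 3↦1, 4↦2]  zeros at y ∈ ∅
  x = 2: [0↦2, 1↦2, 2↦3, 3↦0, 4↦3]  zeros at y ∈ {3}
  x = 3: [0↦2, 1↦4, 2↦2, 3↦1, 4↦1]  zeros at y ∈ ∅
  x = 4: [0↦4, 1↦3, 2↦3, 3↦4, 4↦1]  zeros at y ∈ ∅
Collecting zeros: affine points = {(2, 3)}.
Total count |C(F_5)_aff| = 1.


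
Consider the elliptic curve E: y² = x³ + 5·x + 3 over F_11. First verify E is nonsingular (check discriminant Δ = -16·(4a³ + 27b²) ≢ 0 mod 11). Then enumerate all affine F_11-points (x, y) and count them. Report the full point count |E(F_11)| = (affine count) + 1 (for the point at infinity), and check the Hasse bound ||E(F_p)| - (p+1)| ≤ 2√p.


Affine points = {(0, 5), (0, 6), (1, 3), (1, 8), (3, 1), (3, 10), (8, 4), (8, 7)}; affine count = 8; |E(F_11)| = 9.

Discriminant check: Δ ∝ 4a³ + 27b² = 4·5³ + 27·3² = 4·125 + 27·9 ≡ 6 (mod 11). Nonzero ⇒ E is nonsingular.
For each x ∈ F_11, compute rhs = x³ + 5·x + 3 mod 11, then count y ∈ F_11 with y² ≡ rhs.
  x = 0: rhs = 3, matching y values: 5, 6 (2 points).
  x = 1: rhs = 9, matching y values: 3, 8 (2 points).
  x = 2: rhs = 10, matching y values: none (0 points).
  x = 3: rhs = 1, matching y values: 1, 10 (2 points).
  x = 4: rhs = 10, matching y values: none (0 points).
  x = 5: rhs = 10, matching y values: none (0 points).
  x = 6: rhs = 7, matching y values: none (0 points).
  x = 7: rhs = 7, matching y values: none (0 points).
  x = 8: rhs = 5, matching y values: 4, 7 (2 points).
  x = 9: rhs = 7, matching y values: none (0 points).
  x = 10: rhs = 8, matching y values: none (0 points).
Total affine count: 8.
Full point count |E(F_11)| = 8 + 1 = 9.
Hasse bound: |9 − (11+1)| = |-3| = 3 ≤ 2√11 ≈ 6.6332 ✓.


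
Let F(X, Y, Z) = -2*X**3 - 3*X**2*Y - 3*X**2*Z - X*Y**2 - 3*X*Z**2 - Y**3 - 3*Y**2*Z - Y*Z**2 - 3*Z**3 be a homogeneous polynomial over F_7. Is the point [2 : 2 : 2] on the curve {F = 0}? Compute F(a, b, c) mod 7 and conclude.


F(2,2,2) ≡ 1 (mod 7); P is NOT on the curve.

Evaluate F(2, 2, 2) term-by-term (mod 7).
  -2*X**3 ↦ -2·8·1·1 = -16
  -3*X**2*Y ↦ -3·4·2·1 = -24
  -3*X**2*Z ↦ -3·4·1·2 = -24
  -X*Y**2 ↦ -1·2·4·1 = -8
  -3*X*Z**2 ↦ -3·2·1·4 = -24
  -Y**3 ↦ -1·1·8·1 = -8
  -3*Y**2*Z ↦ -3·1·4·2 = -24
  -Y*Z**2 ↦ -1·1·2·4 = -8
  -3*Z**3 ↦ -3·1·1·8 = -24
Sum: F(2, 2, 2) = (-16) + (-24) + (-24) + (-8) + (-24) + (-8) + (-24) + (-8) + (-24) = -160.
Reducing mod 7: -160 ≡ 1 (mod 7).
Since F(a, b, c) ≡ 1 ≠ 0 (mod 7), P does NOT lie on the curve.


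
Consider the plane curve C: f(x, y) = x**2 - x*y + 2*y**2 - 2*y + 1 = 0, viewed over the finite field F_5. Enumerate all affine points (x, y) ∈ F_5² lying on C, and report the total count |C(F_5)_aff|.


Affine F_5-points: {(0, 2), (0, 4), (2, 0), (2, 2), (3, 0), (4, 4)}; count = 6.

For each of the 25 pairs (x, y) ∈ F_5², evaluate f(x, y) mod 5. Record the zeros.
  x = 0: [0↦1, 1↦1, 2↦0, 3↦3, 4↦0]  zeros at y ∈ {2, 4}
  x = 1: [0↦2, 1↦1, 2↦4, 3↦1, 4↦2]  zeros at y ∈ ∅
  x = 2: [0↦0, 1↦3, 2↦0, 3↦1, 4↦1]  zeros at y ∈ {0, 2}
  x = 3: [0↦0, 1↦2, 2↦3, 3↦3, 4↦2]  zeros at y ∈ {0}
  x = 4: [0↦2, 1↦3, 2↦3, 3↦2, 4↦0]  zeros at y ∈ {4}
Collecting zeros: affine points = {(0, 2), (0, 4), (2, 0), (2, 2), (3, 0), (4, 4)}.
Total count |C(F_5)_aff| = 6.


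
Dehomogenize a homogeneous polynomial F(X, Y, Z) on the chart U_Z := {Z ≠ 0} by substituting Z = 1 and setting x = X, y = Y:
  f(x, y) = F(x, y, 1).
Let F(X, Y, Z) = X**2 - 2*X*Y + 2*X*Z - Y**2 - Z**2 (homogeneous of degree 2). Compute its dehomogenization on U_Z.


f(x, y) = x**2 - 2*x*y + 2*x - y**2 - 1

On U_Z we set Z = 1. Each monomial c·X^i·Y^j·Z^k in F becomes c·x^i·y^j·1^k = c·x^i·y^j.
Substituting Z = 1: F(X, Y, 1) = x**2 - 2*x*y + 2*x - y**2 - 1.
Note: deg(f) ≤ deg(F) = 2; strict inequality happens when F is divisible by Z (lost terms).


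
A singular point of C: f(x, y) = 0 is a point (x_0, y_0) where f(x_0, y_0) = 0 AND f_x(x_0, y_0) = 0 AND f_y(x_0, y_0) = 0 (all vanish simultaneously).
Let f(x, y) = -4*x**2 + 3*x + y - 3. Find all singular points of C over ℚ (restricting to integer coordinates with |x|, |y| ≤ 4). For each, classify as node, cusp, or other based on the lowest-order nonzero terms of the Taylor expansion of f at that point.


No singular points in the scanned grid; C is smooth there.

Compute partial derivatives:
  f_x = 3 - 8*x.
  f_y = 1.
f_y = 1 is a nonzero constant, so f_y never vanishes: no point (x, y) can satisfy f = f_x = f_y = 0. In particular no (x, y) ∈ {−4, ..., 4}² is singular; the curve is smooth.


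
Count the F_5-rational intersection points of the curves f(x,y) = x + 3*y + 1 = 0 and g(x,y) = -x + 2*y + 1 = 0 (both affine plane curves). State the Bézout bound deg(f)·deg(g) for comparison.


Common zeros: ∅; count = 0; Bézout bound = 1.

deg(f) = 1, deg(g) = 1, so Bézout bound = 1.
Scan x ∈ F_5. For each x, list the y ∈ F_5 with f(x, y) ≡ 0 and those with g(x, y) ≡ 0 (mod 5); the common zeros in that column are the intersection.
  x = 0: f ≡ 0 at y ∈ {3}; g ≡ 0 at y ∈ {2}; common: ∅.
  x = 1: f ≡ 0 at y ∈ {1}; g ≡ 0 at y ∈ {0}; common: ∅.
  x = 2: f ≡ 0 at y ∈ {4}; g ≡ 0 at y ∈ {3}; common: ∅.
  x = 3: f ≡ 0 at y ∈ {2}; g ≡ 0 at y ∈ {1}; common: ∅.
  x = 4: f ≡ 0 at y ∈ {0}; g ≡ 0 at y ∈ {4}; common: ∅.
Collecting: common zeros = ∅, so the count is 0.
Comparison with the Bézout bound: 0 ≤ 1 = deg(f)·deg(g), as expected for curves with no common component (the affine F_5-count falls short of the bound because intersections may lie at infinity, over extension fields, or carry multiplicity).


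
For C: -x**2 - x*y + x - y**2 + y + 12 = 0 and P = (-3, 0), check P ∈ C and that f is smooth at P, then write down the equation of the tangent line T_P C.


Tangent line at P: 7*x + 4*y + 21 = 0.

Step 1: f(-3, 0) = 0, so P lies on C.
Step 2: partial derivatives
  f_x(x, y) = -2*x - y + 1, f_y(x, y) = -x - 2*y + 1.
  f_x(P) = 7, f_y(P) = 4 (gradient nonzero, so P is smooth).
Step 3: tangent line at P: 7·(x − -3) + 4·(y − 0) = 0.
Expanding: 7*x + 4*y + 21 = 0.


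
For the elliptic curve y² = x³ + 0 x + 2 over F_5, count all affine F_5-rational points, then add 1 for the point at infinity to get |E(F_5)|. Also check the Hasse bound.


Affine points = {(2, 0), (3, 2), (3, 3), (4, 1), (4, 4)}; affine count = 5; |E(F_5)| = 6.

Discriminant check: Δ ∝ 4a³ + 27b² = 4·0³ + 27·2² = 4·0 + 27·4 ≡ 3 (mod 5). Nonzero ⇒ E is nonsingular.
For each x ∈ F_5, compute rhs = x³ + 0·x + 2 mod 5, then count y ∈ F_5 with y² ≡ rhs.
  x = 0: rhs = 2, matching y values: none (0 points).
  x = 1: rhs = 3, matching y values: none (0 points).
  x = 2: rhs = 0, matching y values: 0 (1 points).
  x = 3: rhs = 4, matching y values: 2, 3 (2 points).
  x = 4: rhs = 1, matching y values: 1, 4 (2 points).
Total affine count: 5.
Full point count |E(F_5)| = 5 + 1 = 6.
Hasse bound: |6 − (5+1)| = |0| = 0 ≤ 2√5 ≈ 4.4721 ✓.


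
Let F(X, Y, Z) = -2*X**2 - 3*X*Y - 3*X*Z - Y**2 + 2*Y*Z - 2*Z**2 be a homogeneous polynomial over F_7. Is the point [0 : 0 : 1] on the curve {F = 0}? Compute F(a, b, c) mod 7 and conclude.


F(0,0,1) ≡ 5 (mod 7); P is NOT on the curve.

Evaluate F(0, 0, 1) term-by-term (mod 7).
  -2*X**2 ↦ -2·0·1·1 = 0
  -3*X*Y ↦ -3·0·0·1 = 0
  -3*X*Z ↦ -3·0·1·1 = 0
  -Y**2 ↦ -1·1·0·1 = 0
  2*Y*Z ↦ 2·1·0·1 = 0
  -2*Z**2 ↦ -2·1·1·1 = -2
Sum: F(0, 0, 1) = (0) + (0) + (0) + (0) + (0) + (-2) = -2.
Reducing mod 7: -2 ≡ 5 (mod 7).
Since F(a, b, c) ≡ 5 ≠ 0 (mod 7), P does NOT lie on the curve.


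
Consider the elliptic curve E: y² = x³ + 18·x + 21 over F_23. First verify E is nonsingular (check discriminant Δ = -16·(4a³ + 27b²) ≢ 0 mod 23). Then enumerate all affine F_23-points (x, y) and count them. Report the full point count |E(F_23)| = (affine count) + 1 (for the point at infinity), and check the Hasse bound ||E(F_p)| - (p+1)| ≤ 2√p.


Affine points = {(5, 11), (5, 12), (6, 0), (11, 3), (11, 20), (14, 2), (14, 21), (15, 3), (15, 20), (16, 9), (16, 14), (18, 6), (18, 17), (19, 0), (20, 3), (20, 20), (21, 0), (22, 5), (22, 18)}; affine count = 19; |E(F_23)| = 20.

Discriminant check: Δ ∝ 4a³ + 27b² = 4·18³ + 27·21² = 4·5832 + 27·441 ≡ 22 (mod 23). Nonzero ⇒ E is nonsingular.
For each x ∈ F_23, compute rhs = x³ + 18·x + 21 mod 23, then count y ∈ F_23 with y² ≡ rhs.
  x = 0: rhs = 21, matching y values: none (0 points).
  x = 1: rhs = 17, matching y values: none (0 points).
  x = 2: rhs = 19, matching y values: none (0 points).
  x = 3: rhs = 10, matching y values: none (0 points).
  x = 4: rhs = 19, matching y values: none (0 points).
  x = 5: rhs = 6, matching y values: 11, 12 (2 points).
  x = 6: rhs = 0, matching y values: 0 (1 points).
  x = 7: rhs = 7, matching y values: none (0 points).
  x = 8: rhs = 10, matching y values: none (0 points).
  x = 9: rhs = 15, matching y values: none (0 points).
  x = 10: rhs = 5, matching y values: none (0 points).
  x = 11: rhs = 9, matching y values: 3, 20 (2 points).
  x = 12: rhs = 10, matching y values: none (0 points).
  x = 13: rhs = 14, matching y values: none (0 points).
  x = 14: rhs = 4, matching y values: 2, 21 (2 points).
  x = 15: rhs = 9, matching y values: 3, 20 (2 points).
  x = 16: rhs = 12, matching y values: 9, 14 (2 points).
  x = 17: rhs = 19, matching y values: none (0 points).
  x = 18: rhs = 13, matching y values: 6, 17 (2 points).
  x = 19: rhs = 0, matching y values: 0 (1 points).
  x = 20: rhs = 9, matching y values: 3, 20 (2 points).
  x = 21: rhs = 0, matching y values: 0 (1 points).
  x = 22: rhs = 2, matching y values: 5, 18 (2 points).
Total affine count: 19.
Full point count |E(F_23)| = 19 + 1 = 20.
Hasse bound: |20 − (23+1)| = |-4| = 4 ≤ 2√23 ≈ 9.5917 ✓.


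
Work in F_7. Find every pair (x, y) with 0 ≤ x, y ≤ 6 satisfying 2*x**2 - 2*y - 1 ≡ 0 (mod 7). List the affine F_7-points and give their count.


Affine F_7-points: {(0, 3), (1, 4), (2, 0), (3, 5), (4, 5), (5, 0), (6, 4)}; count = 7.

For each of the 49 pairs (x, y) ∈ F_7², evaluate f(x, y) mod 7. Record the zeros.
  x = 0: [0↦6, 1↦4, 2↦2, 3↦0, 4↦5, 5↦3, 6↦1]  zeros at y ∈ {3}
  x = 1: [0↦1, 1↦6, 2↦4, 3↦2, 4↦0, 5↦5, 6↦3]  zeros at y ∈ {4}
  x = 2: [0↦0, 1↦5, 2↦3, 3↦1, 4↦6, 5↦4, 6↦2]  zeros at y ∈ {0}
  x = 3: [0↦3, 1↦1, 2↦6, 3↦4, 4↦2, 5↦0, 6↦5]  zeros at y ∈ {5}
  x = 4: [0↦3, 1↦1, 2↦6, 3↦4, 4↦2, 5↦0, 6↦5]  zeros at y ∈ {5}
  x = 5: [0↦0, 1↦5, 2↦3, 3↦1, 4↦6, 5↦4, 6↦2]  zeros at y ∈ {0}
  x = 6: [0↦1, 1↦6, 2↦4, 3↦2, 4↦0, 5↦5, 6↦3]  zeros at y ∈ {4}
Collecting zeros: affine points = {(0, 3), (1, 4), (2, 0), (3, 5), (4, 5), (5, 0), (6, 4)}.
Total count |C(F_7)_aff| = 7.


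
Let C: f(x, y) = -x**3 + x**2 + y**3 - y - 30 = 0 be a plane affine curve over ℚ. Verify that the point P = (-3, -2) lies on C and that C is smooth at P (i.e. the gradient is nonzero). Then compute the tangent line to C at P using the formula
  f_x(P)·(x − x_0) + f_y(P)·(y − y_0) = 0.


Tangent line at P: -33*x + 11*y - 77 = 0.

Step 1: f(-3, -2) = 0, so P lies on C.
Step 2: partial derivatives
  f_x(x, y) = -3*x**2 + 2*x, f_y(x, y) = 3*y**2 - 1.
  f_x(P) = -33, f_y(P) = 11 (gradient nonzero, so P is smooth).
Step 3: tangent line at P: -33·(x − -3) + 11·(y − -2) = 0.
Expanding: -33*x + 11*y - 77 = 0.


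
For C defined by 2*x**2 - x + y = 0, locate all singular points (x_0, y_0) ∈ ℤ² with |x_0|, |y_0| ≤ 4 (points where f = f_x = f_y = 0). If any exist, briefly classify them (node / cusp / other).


No singular points in the scanned grid; C is smooth there.

Compute partial derivatives:
  f_x = 4*x - 1.
  f_y = 1.
f_y = 1 is a nonzero constant, so f_y never vanishes: no point (x, y) can satisfy f = f_x = f_y = 0. In particular no (x, y) ∈ {−4, ..., 4}² is singular; the curve is smooth.


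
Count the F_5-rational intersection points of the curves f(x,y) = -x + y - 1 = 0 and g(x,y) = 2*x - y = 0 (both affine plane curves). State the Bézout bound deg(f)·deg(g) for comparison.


Common zeros: {(1, 2)}; count = 1; Bézout bound = 1.

deg(f) = 1, deg(g) = 1, so Bézout bound = 1.
Scan x ∈ F_5. For each x, list the y ∈ F_5 with f(x, y) ≡ 0 and those with g(x, y) ≡ 0 (mod 5); the common zeros in that column are the intersection.
  x = 0: f ≡ 0 at y ∈ {1}; g ≡ 0 at y ∈ {0}; common: ∅.
  x = 1: f ≡ 0 at y ∈ {2}; g ≡ 0 at y ∈ {2}; common: {2}.
  x = 2: f ≡ 0 at y ∈ {3}; g ≡ 0 at y ∈ {4}; common: ∅.
  x = 3: f ≡ 0 at y ∈ {4}; g ≡ 0 at y ∈ {1}; common: ∅.
  x = 4: f ≡ 0 at y ∈ {0}; g ≡ 0 at y ∈ {3}; common: ∅.
Collecting: common zeros = {(1, 2)}, so the count is 1.
Comparison with the Bézout bound: 1 ≤ 1 = deg(f)·deg(g), as expected for curves with no common component (the bound is attained).


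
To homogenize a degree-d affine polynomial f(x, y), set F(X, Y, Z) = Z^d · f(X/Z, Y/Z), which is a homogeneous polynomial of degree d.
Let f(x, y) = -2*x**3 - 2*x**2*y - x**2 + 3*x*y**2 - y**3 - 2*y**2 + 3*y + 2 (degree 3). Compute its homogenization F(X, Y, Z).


F(X, Y, Z) = -2*X**3 - 2*X**2*Y - X**2*Z + 3*X*Y**2 - Y**3 - 2*Y**2*Z + 3*Y*Z**2 + 2*Z**3

deg(f) = 3.
Substitute x = X/Z, y = Y/Z into f, then multiply by Z^3.
  monomial -2·x^3·y^0 ↦ -2·X^3·Y^0·Z^0.
  monomial -2·x^2·y^1 ↦ -2·X^2·Y^1·Z^0.
  monomial -1·x^2·y^0 ↦ -1·X^2·Y^0·Z^1.
  monomial 3·x^1·y^2 ↦ 3·X^1·Y^2·Z^0.
  monomial -1·x^0·y^3 ↦ -1·X^0·Y^3·Z^0.
  monomial -2·x^0·y^2 ↦ -2·X^0·Y^2·Z^1.
  monomial 3·x^0·y^1 ↦ 3·X^0·Y^1·Z^2.
  monomial 2·x^0·y^0 ↦ 2·X^0·Y^0·Z^3.
Collecting: F(X, Y, Z) = -2*X**3 - 2*X**2*Y - X**2*Z + 3*X*Y**2 - Y**3 - 2*Y**2*Z + 3*Y*Z**2 + 2*Z**3.


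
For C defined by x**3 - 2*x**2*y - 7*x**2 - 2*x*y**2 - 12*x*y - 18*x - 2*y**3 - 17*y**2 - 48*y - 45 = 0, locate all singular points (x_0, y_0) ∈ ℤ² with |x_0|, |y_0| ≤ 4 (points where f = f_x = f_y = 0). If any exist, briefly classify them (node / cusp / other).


Singular points: {(0, -3)}; classification: node.

Compute partial derivatives:
  f_x = 3*x**2 - 4*x*y - 14*x - 2*y**2 - 12*y - 18.
  f_y = -2*x**2 - 4*x*y - 12*x - 6*y**2 - 34*y - 48.
Scan x_0 ∈ {−4, ..., 4}. For each x_0, f_y(x_0, y) is a polynomial in y; find its integer roots y ∈ {−4, ..., 4}, then test f_x and f at those candidates.
  x = -4: f_y(-4, y) = -6*y**2 - 18*y - 32; no integer root y with |y| ≤ 4.
  x = -3: f_y(-3, y) = -6*y**2 - 22*y - 30; no integer root y with |y| ≤ 4.
  x = -2: f_y(-2, y) = -6*y**2 - 26*y - 32; no integer root y with |y| ≤ 4.
  x = -1: f_y(-1, y) = -6*y**2 - 30*y - 38; no integer root y with |y| ≤ 4.
  x = 0: f_y(0, y) = -6*y**2 - 34*y - 48; vanishes at y ∈ {-3}. (0, -3): f_x = 0, f = 0 — SINGULAR.
  x = 1: f_y(1, y) = -6*y**2 - 38*y - 62; no integer root y with |y| ≤ 4.
  x = 2: f_y(2, y) = -6*y**2 - 42*y - 80; no integer root y with |y| ≤ 4.
  x = 3: f_y(3, y) = -6*y**2 - 46*y - 102; no integer root y with |y| ≤ 4.
  x = 4: f_y(4, y) = -6*y**2 - 50*y - 128; no integer root y with |y| ≤ 4.
Only singular point on the grid: (0, -3).
Classify: substitute x = 0 + u, y = -3 + v and expand: f = u**3 - 2*u**2*v - u**2 - 2*u*v**2 - 2*v**3 + v**2.
No constant or linear terms (consistent with a singular point). Quadratic part: -u**2 + v**2. Cubic part: u**3 - 2*u**2*v - 2*u*v**2 - 2*v**3.
The quadratic part v**2 - u**2 = (v − u)(v + u) splits into two distinct linear factors, so there are two distinct tangent lines y − -3 = ±(x − 0) — this is a node (ordinary double point).
Classification: node.


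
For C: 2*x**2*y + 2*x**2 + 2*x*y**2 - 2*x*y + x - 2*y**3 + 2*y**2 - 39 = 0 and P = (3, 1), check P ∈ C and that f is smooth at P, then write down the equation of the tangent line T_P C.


Tangent line at P: 25*x + 22*y - 97 = 0.

Step 1: f(3, 1) = 0, so P lies on C.
Step 2: partial derivatives
  f_x(x, y) = 4*x*y + 4*x + 2*y**2 - 2*y + 1, f_y(x, y) = 2*x**2 + 4*x*y - 2*x - 6*y**2 + 4*y.
  f_x(P) = 25, f_y(P) = 22 (gradient nonzero, so P is smooth).
Step 3: tangent line at P: 25·(x − 3) + 22·(y − 1) = 0.
Expanding: 25*x + 22*y - 97 = 0.


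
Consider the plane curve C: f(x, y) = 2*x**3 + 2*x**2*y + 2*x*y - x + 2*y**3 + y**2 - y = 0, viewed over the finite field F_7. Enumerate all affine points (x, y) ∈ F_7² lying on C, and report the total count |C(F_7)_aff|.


Affine F_7-points: {(0, 0), (0, 4), (0, 6), (1, 1), (2, 0), (2, 1), (2, 2), (3, 1), (3, 4), (3, 5), (4, 6), (5, 0)}; count = 12.

For each of the 49 pairs (x, y) ∈ F_7², evaluate f(x, y) mod 7. Record the zeros.
  x = 0: [0↦0, 1↦2, 2↦4, 3↦4, 4↦0, 5↦4, 6↦0]  zeros at y ∈ {0, 4, 6}
  x = 1: [0↦1, 1↦0, 2↦6, 3↦3, 4↦3, 5↦4, 6↦4]  zeros at y ∈ {1}
  x = 2: [0↦0, 1↦0, 2↦0, 3↦5, 4↦6, 5↦1, 6↦2]  zeros at y ∈ {0, 1, 2}
  x = 3: [0↦2, 1↦0, 2↦5, 3↦1, 4↦0, 5↦0, 6↦6]  zeros at y ∈ {1, 4, 5}
  x = 4: [0↦5, 1↦5, 2↦5, 3↦3, 4↦4, 5↦6, 6↦0]  zeros at y ∈ {6}
  x = 5: [0↦0, 1↦6, 2↦5, 3↦2, 4↦2, 5↦3, 6↦3]  zeros at y ∈ {0}
  x = 6: [0↦6, 1↦1, 2↦3, 3↦3, 4↦6, 5↦3, 6↦6]  zeros at y ∈ ∅
Collecting zeros: affine points = {(0, 0), (0, 4), (0, 6), (1, 1), (2, 0), (2, 1), (2, 2), (3, 1), (3, 4), (3, 5), (4, 6), (5, 0)}.
Total count |C(F_7)_aff| = 12.
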